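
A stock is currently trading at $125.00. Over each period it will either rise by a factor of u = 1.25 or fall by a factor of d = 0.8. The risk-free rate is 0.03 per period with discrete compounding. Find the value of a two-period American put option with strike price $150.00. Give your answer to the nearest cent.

$29.62

Risk-neutral probability p = (1 + 0.03 − 0.8)/(1.25 − 0.8) = 0.2300/0.4500 = 0.5111
Terminal stock prices: S_uu = 195.3, S_ud = 125, S_dd = 80
Terminal payoffs (K − S): max(-45.31, 0) = 0, max(25, 0) = 25, max(70, 0) = 70
Node u (S = 156.2): continuation = 1/1.03·[0.5111·0.0000 + 0.4889·25.0000] = 11.8662; exercise value = 0.0000 ≤ continuation, so V_u = 11.8662
Node d (S = 100): continuation = 1/1.03·[0.5111·25.0000 + 0.4889·70.0000] = 45.6311; exercise value = 50.0000 > continuation, so V_d = 50.0000 (exercise)
Node 0 (S = 125): continuation = 1/1.03·[0.5111·11.8662 + 0.4889·50.0000] = 29.6208; exercise value = 25.0000 ≤ continuation, so V_0 = 29.6208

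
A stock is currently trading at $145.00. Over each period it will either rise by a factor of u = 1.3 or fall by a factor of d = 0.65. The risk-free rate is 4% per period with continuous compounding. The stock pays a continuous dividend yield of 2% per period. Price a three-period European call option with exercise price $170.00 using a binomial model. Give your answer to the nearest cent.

$24.34

Per-period risk-free factor R = e^0.04 = 1.0408; dividend-adjusted growth = e^(0.04−0.02) = 1.0202.
Risk-neutral probability p = (1.0202 − 0.65)/(1.3 − 0.65) = 0.3702/0.6500 = 0.5695
Terminal stock prices: S_uuu = 318.6, S_uud = 159.3, S_udd = 79.64, S_ddd = 39.82
Terminal payoffs (S − K): max(148.6, 0) = 148.6, max(-10.72, 0) = 0, max(-90.36, 0) = 0, max(-130.2, 0) = 0
Node uu (S = 245.1): V_uu = e^(−0.04)·[0.5695·148.5650 + 0.4305·0.0000] = 81.2960
Node ud (S = 122.5): V_ud = e^(−0.04)·[0.5695·0.0000 + 0.4305·0.0000] = 0.0000
Node dd (S = 61.26): V_dd = e^(−0.04)·[0.5695·0.0000 + 0.4305·0.0000] = 0.0000
Node u (S = 188.5): V_u = e^(−0.04)·[0.5695·81.2960 + 0.4305·0.0000] = 44.4859
Node d (S = 94.25): V_d = e^(−0.04)·[0.5695·0.0000 + 0.4305·0.0000] = 0.0000
Node 0 (S = 145): V_0 = e^(−0.04)·[0.5695·44.4859 + 0.4305·0.0000] = 24.3431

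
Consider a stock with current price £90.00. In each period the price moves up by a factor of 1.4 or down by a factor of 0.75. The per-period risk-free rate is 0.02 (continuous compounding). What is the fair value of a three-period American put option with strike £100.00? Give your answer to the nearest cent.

Risk-neutral probability p = (e^0.02 − 0.75)/(1.4 − 0.75) = 0.2702/0.6500 = 0.4157
Terminal stock prices: S_uuu = 247, S_uud = 132.3, S_udd = 70.87, S_ddd = 37.97
Terminal payoffs (K − S): max(-147, 0) = 0, max(-32.3, 0) = 0, max(29.13, 0) = 29.13, max(62.03, 0) = 62.03
Node uu (S = 176.4): continuation = e^(−0.02)·[0.4157·0.0000 + 0.5843·0.0000] = 0.0000; exercise value = 0.0000 ≤ continuation, so V_uu = 0.0000
Node ud (S = 94.5): continuation = e^(−0.02)·[0.4157·0.0000 + 0.5843·29.1250] = 16.6809; exercise value = 5.5000 ≤ continuation, so V_ud = 16.6809
Node dd (S = 50.62): continuation = e^(−0.02)·[0.4157·29.1250 + 0.5843·62.0312] = 47.3949; exercise value = 49.3750 > continuation, so V_dd = 49.3750 (exercise)
Node u (S = 126): continuation = e^(−0.02)·[0.4157·0.0000 + 0.5843·16.6809] = 9.5538; exercise value = 0.0000 ≤ continuation, so V_u = 9.5538
Node d (S = 67.5): continuation = e^(−0.02)·[0.4157·16.6809 + 0.5843·49.3750] = 35.0757; exercise value = 32.5000 ≤ continuation, so V_d = 35.0757
Node 0 (S = 90): continuation = e^(−0.02)·[0.4157·9.5538 + 0.5843·35.0757] = 23.9819; exercise value = 10.0000 ≤ continuation, so V_0 = 23.9819

£23.98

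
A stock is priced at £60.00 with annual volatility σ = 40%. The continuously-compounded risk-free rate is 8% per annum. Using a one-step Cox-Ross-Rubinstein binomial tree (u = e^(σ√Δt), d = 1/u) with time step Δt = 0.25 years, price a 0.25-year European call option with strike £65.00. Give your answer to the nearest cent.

CRR parameters: u = e^(σ√Δt) = e^(0.4·√0.25) = 1.2214, d = 1/u = 0.8187
Per-period rate: rΔt = 0.08·0.25 = 0.02, so R = e^0.02 = 1.0202
Risk-neutral probability p = (e^0.02 − 0.8187)/(1.2214 − 0.8187) = 0.2015/0.4027 = 0.5003
Terminal stock prices: S_u = 73.28, S_d = 49.12
Terminal payoffs (S − K): max(8.284, 0) = 8.284, max(-15.88, 0) = 0
Node 0 (S = 60): V_0 = e^(−0.02)·[0.5003·8.2842 + 0.4997·0.0000] = 4.0628

£4.06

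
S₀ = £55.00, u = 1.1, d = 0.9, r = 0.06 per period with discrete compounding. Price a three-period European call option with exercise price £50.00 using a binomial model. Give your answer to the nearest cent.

Risk-neutral probability p = (1 + 0.06 − 0.9)/(1.1 − 0.9) = 0.1600/0.2000 = 0.8000
Terminal stock prices: S_uuu = 73.21, S_uud = 59.9, S_udd = 49.01, S_ddd = 40.1
Terminal payoffs (S − K): max(23.21, 0) = 23.21, max(9.895, 0) = 9.895, max(-0.995, 0) = 0, max(-9.905, 0) = 0
Node uu (S = 66.55): V_uu = 1/1.06·[0.8000·23.2050 + 0.2000·9.8950] = 19.3802
Node ud (S = 54.45): V_ud = 1/1.06·[0.8000·9.8950 + 0.2000·0.0000] = 7.4679
Node dd (S = 44.55): V_dd = 1/1.06·[0.8000·0.0000 + 0.2000·0.0000] = 0.0000
Node u (S = 60.5): V_u = 1/1.06·[0.8000·19.3802 + 0.2000·7.4679] = 16.0356
Node d (S = 49.5): V_d = 1/1.06·[0.8000·7.4679 + 0.2000·0.0000] = 5.6362
Node 0 (S = 55): V_0 = 1/1.06·[0.8000·16.0356 + 0.2000·5.6362] = 13.1658

£13.17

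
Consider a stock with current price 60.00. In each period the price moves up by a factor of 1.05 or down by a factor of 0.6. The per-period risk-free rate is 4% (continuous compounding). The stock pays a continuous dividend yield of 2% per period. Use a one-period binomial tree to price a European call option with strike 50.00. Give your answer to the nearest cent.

11.66

Per-period risk-free factor R = e^0.04 = 1.0408; dividend-adjusted growth = e^(0.04−0.02) = 1.0202.
Risk-neutral probability p = (1.0202 − 0.6)/(1.05 − 0.6) = 0.4202/0.4500 = 0.9338
Terminal stock prices: S_u = 63, S_d = 36
Terminal payoffs (S − K): max(13, 0) = 13, max(-14, 0) = 0
Node 0 (S = 60): V_0 = e^(−0.04)·[0.9338·13.0000 + 0.0662·0.0000] = 11.6632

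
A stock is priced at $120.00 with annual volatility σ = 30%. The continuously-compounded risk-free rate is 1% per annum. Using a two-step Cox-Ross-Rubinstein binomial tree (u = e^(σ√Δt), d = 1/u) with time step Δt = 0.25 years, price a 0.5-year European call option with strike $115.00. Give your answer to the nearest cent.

$12.84

CRR parameters: u = e^(σ√Δt) = e^(0.3·√0.25) = 1.1618, d = 1/u = 0.8607
Per-period rate: rΔt = 0.01·0.25 = 0.0025, so R = e^0.0025 = 1.0025
Risk-neutral probability p = (e^0.0025 − 0.8607)/(1.1618 − 0.8607) = 0.1418/0.3011 = 0.4709
Terminal stock prices: S_uu = 162, S_ud = 120, S_dd = 88.9
Terminal payoffs (S − K): max(46.98, 0) = 46.98, max(5, 0) = 5, max(-26.1, 0) = 0
Node u (S = 139.4): V_u = e^(−0.0025)·[0.4709·46.9831 + 0.5291·5.0000] = 24.7073
Node d (S = 103.3): V_d = e^(−0.0025)·[0.4709·5.0000 + 0.5291·0.0000] = 2.3485
Node 0 (S = 120): V_0 = e^(−0.0025)·[0.4709·24.7073 + 0.5291·2.3485] = 12.8447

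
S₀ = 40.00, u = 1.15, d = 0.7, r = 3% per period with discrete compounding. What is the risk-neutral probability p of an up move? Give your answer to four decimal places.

p = 0.7333

Risk-neutral probability p = (1 + 0.03 − 0.7)/(1.15 − 0.7) = 0.3300/0.4500 = 0.7333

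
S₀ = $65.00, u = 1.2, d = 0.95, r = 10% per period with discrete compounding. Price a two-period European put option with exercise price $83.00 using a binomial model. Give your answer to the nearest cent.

$6.75

Risk-neutral probability p = (1 + 0.1 − 0.95)/(1.2 − 0.95) = 0.1500/0.2500 = 0.6000
Terminal stock prices: S_uu = 93.6, S_ud = 74.1, S_dd = 58.66
Terminal payoffs (K − S): max(-10.6, 0) = 0, max(8.9, 0) = 8.9, max(24.34, 0) = 24.34
Node u (S = 78): V_u = 1/1.1·[0.6000·0.0000 + 0.4000·8.9000] = 3.2364
Node d (S = 61.75): V_d = 1/1.1·[0.6000·8.9000 + 0.4000·24.3375] = 13.7045
Node 0 (S = 65): V_0 = 1/1.1·[0.6000·3.2364 + 0.4000·13.7045] = 6.7488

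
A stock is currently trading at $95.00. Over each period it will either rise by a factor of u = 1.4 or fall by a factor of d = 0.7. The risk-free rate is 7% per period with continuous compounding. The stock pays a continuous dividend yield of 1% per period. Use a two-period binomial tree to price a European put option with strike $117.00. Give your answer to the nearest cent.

$24.67

Per-period risk-free factor R = e^0.07 = 1.0725; dividend-adjusted growth = e^(0.07−0.01) = 1.0618.
Risk-neutral probability p = (1.0618 − 0.7)/(1.4 − 0.7) = 0.3618/0.7000 = 0.5169
Terminal stock prices: S_uu = 186.2, S_ud = 93.1, S_dd = 46.55
Terminal payoffs (K − S): max(-69.2, 0) = 0, max(23.9, 0) = 23.9, max(70.45, 0) = 70.45
Node u (S = 133): V_u = e^(−0.07)·[0.5169·0.0000 + 0.4831·23.9000] = 10.7653
Node d (S = 66.5): V_d = e^(−0.07)·[0.5169·23.9000 + 0.4831·70.4500] = 43.2518
Node 0 (S = 95): V_0 = e^(−0.07)·[0.5169·10.7653 + 0.4831·43.2518] = 24.6704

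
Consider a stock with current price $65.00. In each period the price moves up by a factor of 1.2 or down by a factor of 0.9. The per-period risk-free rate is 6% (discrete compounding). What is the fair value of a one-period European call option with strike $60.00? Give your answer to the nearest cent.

Risk-neutral probability p = (1 + 0.06 − 0.9)/(1.2 − 0.9) = 0.1600/0.3000 = 0.5333
Terminal stock prices: S_u = 78, S_d = 58.5
Terminal payoffs (S − K): max(18, 0) = 18, max(-1.5, 0) = 0
Node 0 (S = 65): V_0 = 1/1.06·[0.5333·18.0000 + 0.4667·0.0000] = 9.0566

$9.06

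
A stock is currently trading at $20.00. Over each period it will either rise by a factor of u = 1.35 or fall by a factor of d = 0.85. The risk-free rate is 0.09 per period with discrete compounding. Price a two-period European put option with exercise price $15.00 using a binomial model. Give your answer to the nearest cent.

Risk-neutral probability p = (1 + 0.09 − 0.85)/(1.35 − 0.85) = 0.2400/0.5000 = 0.4800
Terminal stock prices: S_uu = 36.45, S_ud = 22.95, S_dd = 14.45
Terminal payoffs (K − S): max(-21.45, 0) = 0, max(-7.95, 0) = 0, max(0.55, 0) = 0.55
Node u (S = 27): V_u = 1/1.09·[0.4800·0.0000 + 0.5200·0.0000] = 0.0000
Node d (S = 17): V_d = 1/1.09·[0.4800·0.0000 + 0.5200·0.5500] = 0.2624
Node 0 (S = 20): V_0 = 1/1.09·[0.4800·0.0000 + 0.5200·0.2624] = 0.1252

$0.13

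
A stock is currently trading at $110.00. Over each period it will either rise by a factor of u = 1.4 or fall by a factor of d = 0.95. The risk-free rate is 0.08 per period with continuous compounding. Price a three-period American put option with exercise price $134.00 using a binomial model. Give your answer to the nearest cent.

$24.00

Risk-neutral probability p = (e^0.08 − 0.95)/(1.4 − 0.95) = 0.1333/0.4500 = 0.2962
Terminal stock prices: S_uuu = 301.8, S_uud = 204.8, S_udd = 139, S_ddd = 94.31
Terminal payoffs (K − S): max(-167.8, 0) = 0, max(-70.82, 0) = 0, max(-4.985, 0) = 0, max(39.69, 0) = 39.69
Node uu (S = 215.6): continuation = e^(−0.08)·[0.2962·0.0000 + 0.7038·0.0000] = 0.0000; exercise value = 0.0000 ≤ continuation, so V_uu = 0.0000
Node ud (S = 146.3): continuation = e^(−0.08)·[0.2962·0.0000 + 0.7038·0.0000] = 0.0000; exercise value = 0.0000 ≤ continuation, so V_ud = 0.0000
Node dd (S = 99.27): continuation = e^(−0.08)·[0.2962·0.0000 + 0.7038·39.6888] = 25.7856; exercise value = 34.7250 > continuation, so V_dd = 34.7250 (exercise)
Node u (S = 154): continuation = e^(−0.08)·[0.2962·0.0000 + 0.7038·0.0000] = 0.0000; exercise value = 0.0000 ≤ continuation, so V_u = 0.0000
Node d (S = 104.5): continuation = e^(−0.08)·[0.2962·0.0000 + 0.7038·34.7250] = 22.5607; exercise value = 29.5000 > continuation, so V_d = 29.5000 (exercise)
Node 0 (S = 110): continuation = e^(−0.08)·[0.2962·0.0000 + 0.7038·29.5000] = 19.1660; exercise value = 24.0000 > continuation, so V_0 = 24.0000 (exercise)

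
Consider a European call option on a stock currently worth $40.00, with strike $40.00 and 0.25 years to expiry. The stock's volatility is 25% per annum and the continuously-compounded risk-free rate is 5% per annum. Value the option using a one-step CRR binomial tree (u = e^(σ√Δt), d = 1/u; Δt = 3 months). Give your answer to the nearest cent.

CRR parameters: u = e^(σ√Δt) = e^(0.25·√0.25) = 1.1331, d = 1/u = 0.8825
Per-period rate: rΔt = 0.05·0.25 = 0.0125, so R = e^0.0125 = 1.0126
Risk-neutral probability p = (e^0.0125 − 0.8825)/(1.1331 − 0.8825) = 0.1301/0.2507 = 0.5190
Terminal stock prices: S_u = 45.33, S_d = 35.3
Terminal payoffs (S − K): max(5.326, 0) = 5.326, max(-4.7, 0) = 0
Node 0 (S = 40): V_0 = e^(−0.0125)·[0.5190·5.3259 + 0.4810·0.0000] = 2.7297

$2.73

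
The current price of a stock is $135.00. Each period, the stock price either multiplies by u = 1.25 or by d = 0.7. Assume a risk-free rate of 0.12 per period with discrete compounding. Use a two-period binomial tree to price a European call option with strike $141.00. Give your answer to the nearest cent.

$32.51

Risk-neutral probability p = (1 + 0.12 − 0.7)/(1.25 − 0.7) = 0.4200/0.5500 = 0.7636
Terminal stock prices: S_uu = 210.9, S_ud = 118.1, S_dd = 66.15
Terminal payoffs (S − K): max(69.94, 0) = 69.94, max(-22.88, 0) = 0, max(-74.85, 0) = 0
Node u (S = 168.8): V_u = 1/1.12·[0.7636·69.9375 + 0.2364·0.0000] = 47.6847
Node d (S = 94.5): V_d = 1/1.12·[0.7636·0.0000 + 0.2364·0.0000] = 0.0000
Node 0 (S = 135): V_0 = 1/1.12·[0.7636·47.6847 + 0.2364·0.0000] = 32.5123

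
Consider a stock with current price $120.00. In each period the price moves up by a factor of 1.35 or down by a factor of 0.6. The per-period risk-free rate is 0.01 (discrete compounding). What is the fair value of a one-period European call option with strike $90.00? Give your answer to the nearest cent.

$38.97

Risk-neutral probability p = (1 + 0.01 − 0.6)/(1.35 − 0.6) = 0.4100/0.7500 = 0.5467
Terminal stock prices: S_u = 162, S_d = 72
Terminal payoffs (S − K): max(72, 0) = 72, max(-18, 0) = 0
Node 0 (S = 120): V_0 = 1/1.01·[0.5467·72.0000 + 0.4533·0.0000] = 38.9703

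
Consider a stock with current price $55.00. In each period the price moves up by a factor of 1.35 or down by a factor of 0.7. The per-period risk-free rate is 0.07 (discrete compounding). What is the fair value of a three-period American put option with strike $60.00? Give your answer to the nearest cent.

$10.69

Risk-neutral probability p = (1 + 0.07 − 0.7)/(1.35 − 0.7) = 0.3700/0.6500 = 0.5692
Terminal stock prices: S_uuu = 135.3, S_uud = 70.17, S_udd = 36.38, S_ddd = 18.86
Terminal payoffs (K − S): max(-75.32, 0) = 0, max(-10.17, 0) = 0, max(23.62, 0) = 23.62, max(41.14, 0) = 41.14
Node uu (S = 100.2): continuation = 1/1.07·[0.5692·0.0000 + 0.4308·0.0000] = 0.0000; exercise value = 0.0000 ≤ continuation, so V_uu = 0.0000
Node ud (S = 51.97): continuation = 1/1.07·[0.5692·0.0000 + 0.4308·23.6175] = 9.5081; exercise value = 8.0250 ≤ continuation, so V_ud = 9.5081
Node dd (S = 26.95): continuation = 1/1.07·[0.5692·23.6175 + 0.4308·41.1350] = 29.1248; exercise value = 33.0500 > continuation, so V_dd = 33.0500 (exercise)
Node u (S = 74.25): continuation = 1/1.07·[0.5692·0.0000 + 0.4308·9.5081] = 3.8279; exercise value = 0.0000 ≤ continuation, so V_u = 3.8279
Node d (S = 38.5): continuation = 1/1.07·[0.5692·9.5081 + 0.4308·33.0500] = 18.3638; exercise value = 21.5000 > continuation, so V_d = 21.5000 (exercise)
Node 0 (S = 55): continuation = 1/1.07·[0.5692·3.8279 + 0.4308·21.5000] = 10.6920; exercise value = 5.0000 ≤ continuation, so V_0 = 10.6920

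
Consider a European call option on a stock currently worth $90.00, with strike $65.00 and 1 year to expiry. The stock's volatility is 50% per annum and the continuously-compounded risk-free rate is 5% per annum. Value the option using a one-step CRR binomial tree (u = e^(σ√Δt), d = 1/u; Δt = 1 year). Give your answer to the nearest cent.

$33.85

CRR parameters: u = e^(σ√Δt) = e^(0.5·√1) = 1.6487, d = 1/u = 0.6065
Per-period rate: rΔt = 0.05·1 = 0.05, so R = e^0.05 = 1.0513
Risk-neutral probability p = (e^0.05 − 0.6065)/(1.6487 − 0.6065) = 0.4447/1.0422 = 0.4267
Terminal stock prices: S_u = 148.4, S_d = 54.59
Terminal payoffs (S − K): max(83.38, 0) = 83.38, max(-10.41, 0) = 0
Node 0 (S = 90): V_0 = e^(−0.05)·[0.4267·83.3849 + 0.5733·0.0000] = 33.8479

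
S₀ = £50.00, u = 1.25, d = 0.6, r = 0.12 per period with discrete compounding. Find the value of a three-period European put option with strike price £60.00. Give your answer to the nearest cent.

Risk-neutral probability p = (1 + 0.12 − 0.6)/(1.25 − 0.6) = 0.5200/0.6500 = 0.8000
Terminal stock prices: S_uuu = 97.66, S_uud = 46.88, S_udd = 22.5, S_ddd = 10.8
Terminal payoffs (K − S): max(-37.66, 0) = 0, max(13.12, 0) = 13.12, max(37.5, 0) = 37.5, max(49.2, 0) = 49.2
Node uu (S = 78.12): V_uu = 1/1.12·[0.8000·0.0000 + 0.2000·13.1250] = 2.3437
Node ud (S = 37.5): V_ud = 1/1.12·[0.8000·13.1250 + 0.2000·37.5000] = 16.0714
Node dd (S = 18): V_dd = 1/1.12·[0.8000·37.5000 + 0.2000·49.2000] = 35.5714
Node u (S = 62.5): V_u = 1/1.12·[0.8000·2.3437 + 0.2000·16.0714] = 4.5440
Node d (S = 30): V_d = 1/1.12·[0.8000·16.0714 + 0.2000·35.5714] = 17.8316
Node 0 (S = 50): V_0 = 1/1.12·[0.8000·4.5440 + 0.2000·17.8316] = 6.4299

£6.43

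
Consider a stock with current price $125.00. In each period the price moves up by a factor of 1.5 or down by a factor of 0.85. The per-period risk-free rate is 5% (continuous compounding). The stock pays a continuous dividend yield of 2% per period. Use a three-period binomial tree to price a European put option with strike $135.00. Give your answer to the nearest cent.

$18.89

Per-period risk-free factor R = e^0.05 = 1.0513; dividend-adjusted growth = e^(0.05−0.02) = 1.0305.
Risk-neutral probability p = (1.0305 − 0.85)/(1.5 − 0.85) = 0.1805/0.6500 = 0.2776
Terminal stock prices: S_uuu = 421.9, S_uud = 239.1, S_udd = 135.5, S_ddd = 76.77
Terminal payoffs (K − S): max(-286.9, 0) = 0, max(-104.1, 0) = 0, max(-0.4687, 0) = 0, max(58.23, 0) = 58.23
Node uu (S = 281.2): V_uu = e^(−0.05)·[0.2776·0.0000 + 0.7224·0.0000] = 0.0000
Node ud (S = 159.4): V_ud = e^(−0.05)·[0.2776·0.0000 + 0.7224·0.0000] = 0.0000
Node dd (S = 90.31): V_dd = e^(−0.05)·[0.2776·0.0000 + 0.7224·58.2344] = 40.0156
Node u (S = 187.5): V_u = e^(−0.05)·[0.2776·0.0000 + 0.7224·0.0000] = 0.0000
Node d (S = 106.2): V_d = e^(−0.05)·[0.2776·0.0000 + 0.7224·40.0156] = 27.4966
Node 0 (S = 125): V_0 = e^(−0.05)·[0.2776·0.0000 + 0.7224·27.4966] = 18.8942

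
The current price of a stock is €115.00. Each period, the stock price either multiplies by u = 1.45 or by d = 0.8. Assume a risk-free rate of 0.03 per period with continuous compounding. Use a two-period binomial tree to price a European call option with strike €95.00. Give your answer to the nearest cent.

Risk-neutral probability p = (e^0.03 − 0.8)/(1.45 − 0.8) = 0.2305/0.6500 = 0.3545
Terminal stock prices: S_uu = 241.8, S_ud = 133.4, S_dd = 73.6
Terminal payoffs (S − K): max(146.8, 0) = 146.8, max(38.4, 0) = 38.4, max(-21.4, 0) = 0
Node u (S = 166.8): V_u = e^(−0.03)·[0.3545·146.7875 + 0.6455·38.4000] = 74.5577
Node d (S = 92): V_d = e^(−0.03)·[0.3545·38.4000 + 0.6455·0.0000] = 13.2122
Node 0 (S = 115): V_0 = e^(−0.03)·[0.3545·74.5577 + 0.6455·13.2122] = 33.9287

€33.93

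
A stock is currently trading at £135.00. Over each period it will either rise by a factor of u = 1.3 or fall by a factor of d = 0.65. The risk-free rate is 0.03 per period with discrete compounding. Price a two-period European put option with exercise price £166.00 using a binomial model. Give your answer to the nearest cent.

Risk-neutral probability p = (1 + 0.03 − 0.65)/(1.3 − 0.65) = 0.3800/0.6500 = 0.5846
Terminal stock prices: S_uu = 228.2, S_ud = 114.1, S_dd = 57.04
Terminal payoffs (K − S): max(-62.15, 0) = 0, max(51.92, 0) = 51.92, max(109, 0) = 109
Node u (S = 175.5): V_u = 1/1.03·[0.5846·0.0000 + 0.4154·51.9250] = 20.9406
Node d (S = 87.75): V_d = 1/1.03·[0.5846·51.9250 + 0.4154·108.9625] = 73.4150
Node 0 (S = 135): V_0 = 1/1.03·[0.5846·20.9406 + 0.4154·73.4150] = 41.4929

£41.49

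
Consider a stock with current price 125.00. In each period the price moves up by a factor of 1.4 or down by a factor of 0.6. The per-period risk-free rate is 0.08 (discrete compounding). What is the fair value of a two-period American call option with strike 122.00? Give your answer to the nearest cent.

Risk-neutral probability p = (1 + 0.08 − 0.6)/(1.4 − 0.6) = 0.4800/0.8000 = 0.6000
Terminal stock prices: S_uu = 245, S_ud = 105, S_dd = 45
Terminal payoffs (S − K): max(123, 0) = 123, max(-17, 0) = 0, max(-77, 0) = 0
Node u (S = 175): continuation = 1/1.08·[0.6000·123.0000 + 0.4000·0.0000] = 68.3333; exercise value = 53.0000 ≤ continuation, so V_u = 68.3333
Node d (S = 75): continuation = 1/1.08·[0.6000·0.0000 + 0.4000·0.0000] = 0.0000; exercise value = 0.0000 ≤ continuation, so V_d = 0.0000
Node 0 (S = 125): continuation = 1/1.08·[0.6000·68.3333 + 0.4000·0.0000] = 37.9630; exercise value = 3.0000 ≤ continuation, so V_0 = 37.9630

37.96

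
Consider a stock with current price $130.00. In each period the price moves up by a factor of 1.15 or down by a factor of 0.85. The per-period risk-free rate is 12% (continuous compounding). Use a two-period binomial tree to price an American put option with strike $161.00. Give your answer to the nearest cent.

Risk-neutral probability p = (e^0.12 − 0.85)/(1.15 − 0.85) = 0.2775/0.3000 = 0.9250
Terminal stock prices: S_uu = 171.9, S_ud = 127.1, S_dd = 93.92
Terminal payoffs (K − S): max(-10.92, 0) = 0, max(33.92, 0) = 33.92, max(67.08, 0) = 67.08
Node u (S = 149.5): continuation = e^(−0.12)·[0.9250·0.0000 + 0.0750·33.9250] = 2.2570; exercise value = 11.5000 > continuation, so V_u = 11.5000 (exercise)
Node d (S = 110.5): continuation = e^(−0.12)·[0.9250·33.9250 + 0.0750·67.0750] = 32.2942; exercise value = 50.5000 > continuation, so V_d = 50.5000 (exercise)
Node 0 (S = 130): continuation = e^(−0.12)·[0.9250·11.5000 + 0.0750·50.5000] = 12.7942; exercise value = 31.0000 > continuation, so V_0 = 31.0000 (exercise)

$31.00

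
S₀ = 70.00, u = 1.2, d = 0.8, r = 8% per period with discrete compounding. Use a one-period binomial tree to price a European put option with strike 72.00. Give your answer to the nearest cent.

4.44

Risk-neutral probability p = (1 + 0.08 − 0.8)/(1.2 − 0.8) = 0.2800/0.4000 = 0.7000
Terminal stock prices: S_u = 84, S_d = 56
Terminal payoffs (K − S): max(-12, 0) = 0, max(16, 0) = 16
Node 0 (S = 70): V_0 = 1/1.08·[0.7000·0.0000 + 0.3000·16.0000] = 4.4444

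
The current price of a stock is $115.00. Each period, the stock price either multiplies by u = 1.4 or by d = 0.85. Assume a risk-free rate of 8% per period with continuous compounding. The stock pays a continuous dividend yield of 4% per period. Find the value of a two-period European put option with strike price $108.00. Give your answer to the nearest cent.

$9.05

Per-period risk-free factor R = e^0.08 = 1.0833; dividend-adjusted growth = e^(0.08−0.04) = 1.0408.
Risk-neutral probability p = (1.0408 − 0.85)/(1.4 − 0.85) = 0.1908/0.5500 = 0.3469
Terminal stock prices: S_uu = 225.4, S_ud = 136.8, S_dd = 83.09
Terminal payoffs (K − S): max(-117.4, 0) = 0, max(-28.85, 0) = 0, max(24.91, 0) = 24.91
Node u (S = 161): V_u = e^(−0.08)·[0.3469·0.0000 + 0.6531·0.0000] = 0.0000
Node d (S = 97.75): V_d = e^(−0.08)·[0.3469·0.0000 + 0.6531·24.9125] = 15.0188
Node 0 (S = 115): V_0 = e^(−0.08)·[0.3469·0.0000 + 0.6531·15.0188] = 9.0542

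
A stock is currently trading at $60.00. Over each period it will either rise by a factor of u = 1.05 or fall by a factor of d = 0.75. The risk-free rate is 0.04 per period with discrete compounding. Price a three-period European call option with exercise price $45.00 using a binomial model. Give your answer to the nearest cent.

Risk-neutral probability p = (1 + 0.04 − 0.75)/(1.05 − 0.75) = 0.2900/0.3000 = 0.9667
Terminal stock prices: S_uuu = 69.46, S_uud = 49.61, S_udd = 35.44, S_ddd = 25.31
Terminal payoffs (S − K): max(24.46, 0) = 24.46, max(4.613, 0) = 4.613, max(-9.562, 0) = 0, max(-19.69, 0) = 0
Node uu (S = 66.15): V_uu = 1/1.04·[0.9667·24.4575 + 0.0333·4.6125] = 22.8808
Node ud (S = 47.25): V_ud = 1/1.04·[0.9667·4.6125 + 0.0333·0.0000] = 4.2873
Node dd (S = 33.75): V_dd = 1/1.04·[0.9667·0.0000 + 0.0333·0.0000] = 0.0000
Node u (S = 63): V_u = 1/1.04·[0.9667·22.8808 + 0.0333·4.2873] = 21.4048
Node d (S = 45): V_d = 1/1.04·[0.9667·4.2873 + 0.0333·0.0000] = 3.9850
Node 0 (S = 60): V_0 = 1/1.04·[0.9667·21.4048 + 0.0333·3.9850] = 20.0232

$20.02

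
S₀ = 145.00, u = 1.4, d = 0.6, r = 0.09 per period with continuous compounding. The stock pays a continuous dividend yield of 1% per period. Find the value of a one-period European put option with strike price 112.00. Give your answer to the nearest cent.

Per-period risk-free factor R = e^0.09 = 1.0942; dividend-adjusted growth = e^(0.09−0.01) = 1.0833.
Risk-neutral probability p = (1.0833 − 0.6)/(1.4 − 0.6) = 0.4833/0.8000 = 0.6041
Terminal stock prices: S_u = 203, S_d = 87
Terminal payoffs (K − S): max(-91, 0) = 0, max(25, 0) = 25
Node 0 (S = 145): V_0 = e^(−0.09)·[0.6041·0.0000 + 0.3959·25.0000] = 9.0454

9.05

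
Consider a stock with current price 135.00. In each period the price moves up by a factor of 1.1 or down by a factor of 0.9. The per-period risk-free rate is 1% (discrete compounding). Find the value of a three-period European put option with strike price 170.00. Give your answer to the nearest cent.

Risk-neutral probability p = (1 + 0.01 − 0.9)/(1.1 − 0.9) = 0.1100/0.2000 = 0.5500
Terminal stock prices: S_uuu = 179.7, S_uud = 147, S_udd = 120.3, S_ddd = 98.42
Terminal payoffs (K − S): max(-9.685, 0) = 0, max(22.98, 0) = 22.98, max(49.71, 0) = 49.71, max(71.58, 0) = 71.58
Node uu (S = 163.4): V_uu = 1/1.01·[0.5500·0.0000 + 0.4500·22.9850] = 10.2408
Node ud (S = 133.7): V_ud = 1/1.01·[0.5500·22.9850 + 0.4500·49.7150] = 34.6668
Node dd (S = 109.4): V_dd = 1/1.01·[0.5500·49.7150 + 0.4500·71.5850] = 58.9668
Node u (S = 148.5): V_u = 1/1.01·[0.5500·10.2408 + 0.4500·34.6668] = 21.0223
Node d (S = 121.5): V_d = 1/1.01·[0.5500·34.6668 + 0.4500·58.9668] = 45.1503
Node 0 (S = 135): V_0 = 1/1.01·[0.5500·21.0223 + 0.4500·45.1503] = 31.5643

31.56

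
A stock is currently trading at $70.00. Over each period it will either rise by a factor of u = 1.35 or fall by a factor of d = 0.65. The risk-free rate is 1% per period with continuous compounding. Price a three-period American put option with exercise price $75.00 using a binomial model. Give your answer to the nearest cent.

$18.76

Risk-neutral probability p = (e^0.01 − 0.65)/(1.35 − 0.65) = 0.3601/0.7000 = 0.5144
Terminal stock prices: S_uuu = 172.2, S_uud = 82.92, S_udd = 39.93, S_ddd = 19.22
Terminal payoffs (K − S): max(-97.23, 0) = 0, max(-7.924, 0) = 0, max(35.07, 0) = 35.07, max(55.78, 0) = 55.78
Node uu (S = 127.6): continuation = e^(−0.01)·[0.5144·0.0000 + 0.4856·0.0000] = 0.0000; exercise value = 0.0000 ≤ continuation, so V_uu = 0.0000
Node ud (S = 61.43): continuation = e^(−0.01)·[0.5144·0.0000 + 0.4856·35.0737] = 16.8638; exercise value = 13.5750 ≤ continuation, so V_ud = 16.8638
Node dd (S = 29.58): continuation = e^(−0.01)·[0.5144·35.0737 + 0.4856·55.7763] = 44.6787; exercise value = 45.4250 > continuation, so V_dd = 45.4250 (exercise)
Node u (S = 94.5): continuation = e^(−0.01)·[0.5144·0.0000 + 0.4856·16.8638] = 8.1083; exercise value = 0.0000 ≤ continuation, so V_u = 8.1083
Node d (S = 45.5): continuation = e^(−0.01)·[0.5144·16.8638 + 0.4856·45.4250] = 30.4285; exercise value = 29.5000 ≤ continuation, so V_d = 30.4285
Node 0 (S = 70): continuation = e^(−0.01)·[0.5144·8.1083 + 0.4856·30.4285] = 18.7594; exercise value = 5.0000 ≤ continuation, so V_0 = 18.7594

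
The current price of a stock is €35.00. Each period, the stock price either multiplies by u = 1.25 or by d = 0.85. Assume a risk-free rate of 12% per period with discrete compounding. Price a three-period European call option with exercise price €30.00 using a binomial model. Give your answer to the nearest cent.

€13.85

Risk-neutral probability p = (1 + 0.12 − 0.85)/(1.25 − 0.85) = 0.2700/0.4000 = 0.6750
Terminal stock prices: S_uuu = 68.36, S_uud = 46.48, S_udd = 31.61, S_ddd = 21.49
Terminal payoffs (S − K): max(38.36, 0) = 38.36, max(16.48, 0) = 16.48, max(1.609, 0) = 1.609, max(-8.506, 0) = 0
Node uu (S = 54.69): V_uu = 1/1.12·[0.6750·38.3594 + 0.3250·16.4844] = 27.9018
Node ud (S = 37.19): V_ud = 1/1.12·[0.6750·16.4844 + 0.3250·1.6094] = 10.4018
Node dd (S = 25.29): V_dd = 1/1.12·[0.6750·1.6094 + 0.3250·0.0000] = 0.9699
Node u (S = 43.75): V_u = 1/1.12·[0.6750·27.9018 + 0.3250·10.4018] = 19.8342
Node d (S = 29.75): V_d = 1/1.12·[0.6750·10.4018 + 0.3250·0.9699] = 6.5504
Node 0 (S = 35): V_0 = 1/1.12·[0.6750·19.8342 + 0.3250·6.5504] = 13.8544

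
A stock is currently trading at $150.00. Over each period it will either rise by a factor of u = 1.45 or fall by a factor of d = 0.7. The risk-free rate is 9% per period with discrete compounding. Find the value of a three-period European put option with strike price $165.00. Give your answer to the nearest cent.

$25.91

Risk-neutral probability p = (1 + 0.09 − 0.7)/(1.45 − 0.7) = 0.3900/0.7500 = 0.5200
Terminal stock prices: S_uuu = 457.3, S_uud = 220.8, S_udd = 106.6, S_ddd = 51.45
Terminal payoffs (K − S): max(-292.3, 0) = 0, max(-55.76, 0) = 0, max(58.43, 0) = 58.43, max(113.6, 0) = 113.6
Node uu (S = 315.4): V_uu = 1/1.09·[0.5200·0.0000 + 0.4800·0.0000] = 0.0000
Node ud (S = 152.2): V_ud = 1/1.09·[0.5200·0.0000 + 0.4800·58.4250] = 25.7284
Node dd (S = 73.5): V_dd = 1/1.09·[0.5200·58.4250 + 0.4800·113.5500] = 77.8761
Node u (S = 217.5): V_u = 1/1.09·[0.5200·0.0000 + 0.4800·25.7284] = 11.3300
Node d (S = 105): V_d = 1/1.09·[0.5200·25.7284 + 0.4800·77.8761] = 46.5682
Node 0 (S = 150): V_0 = 1/1.09·[0.5200·11.3300 + 0.4800·46.5682] = 25.9122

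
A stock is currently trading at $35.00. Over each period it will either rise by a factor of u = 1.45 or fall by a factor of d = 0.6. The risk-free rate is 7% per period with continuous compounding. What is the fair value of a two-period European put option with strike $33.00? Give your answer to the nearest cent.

$4.59

Risk-neutral probability p = (e^0.07 − 0.6)/(1.45 − 0.6) = 0.4725/0.8500 = 0.5559
Terminal stock prices: S_uu = 73.59, S_ud = 30.45, S_dd = 12.6
Terminal payoffs (K − S): max(-40.59, 0) = 0, max(2.55, 0) = 2.55, max(20.4, 0) = 20.4
Node u (S = 50.75): V_u = e^(−0.07)·[0.5559·0.0000 + 0.4441·2.5500] = 1.0559
Node d (S = 21): V_d = e^(−0.07)·[0.5559·2.5500 + 0.4441·20.4000] = 9.7690
Node 0 (S = 35): V_0 = e^(−0.07)·[0.5559·1.0559 + 0.4441·9.7690] = 4.5925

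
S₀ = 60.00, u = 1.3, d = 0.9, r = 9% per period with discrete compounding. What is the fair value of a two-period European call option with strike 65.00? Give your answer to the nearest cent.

9.10

Risk-neutral probability p = (1 + 0.09 − 0.9)/(1.3 − 0.9) = 0.1900/0.4000 = 0.4750
Terminal stock prices: S_uu = 101.4, S_ud = 70.2, S_dd = 48.6
Terminal payoffs (S − K): max(36.4, 0) = 36.4, max(5.2, 0) = 5.2, max(-16.4, 0) = 0
Node u (S = 78): V_u = 1/1.09·[0.4750·36.4000 + 0.5250·5.2000] = 18.3670
Node d (S = 54): V_d = 1/1.09·[0.4750·5.2000 + 0.5250·0.0000] = 2.2661
Node 0 (S = 60): V_0 = 1/1.09·[0.4750·18.3670 + 0.5250·2.2661] = 9.0954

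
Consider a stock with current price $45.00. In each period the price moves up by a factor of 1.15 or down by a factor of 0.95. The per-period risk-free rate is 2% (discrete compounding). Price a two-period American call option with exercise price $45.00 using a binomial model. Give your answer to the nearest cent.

$3.53

Risk-neutral probability p = (1 + 0.02 − 0.95)/(1.15 − 0.95) = 0.0700/0.2000 = 0.3500
Terminal stock prices: S_uu = 59.51, S_ud = 49.16, S_dd = 40.61
Terminal payoffs (S − K): max(14.51, 0) = 14.51, max(4.162, 0) = 4.162, max(-4.388, 0) = 0
Node u (S = 51.75): continuation = 1/1.02·[0.3500·14.5125 + 0.6500·4.1625] = 7.6324; exercise value = 6.7500 ≤ continuation, so V_u = 7.6324
Node d (S = 42.75): continuation = 1/1.02·[0.3500·4.1625 + 0.6500·0.0000] = 1.4283; exercise value = 0.0000 ≤ continuation, so V_d = 1.4283
Node 0 (S = 45): continuation = 1/1.02·[0.3500·7.6324 + 0.6500·1.4283] = 3.5291; exercise value = 0.0000 ≤ continuation, so V_0 = 3.5291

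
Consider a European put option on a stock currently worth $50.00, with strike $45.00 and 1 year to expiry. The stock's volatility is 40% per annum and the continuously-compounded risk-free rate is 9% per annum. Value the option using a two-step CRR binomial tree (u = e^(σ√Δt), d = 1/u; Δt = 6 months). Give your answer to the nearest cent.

CRR parameters: u = e^(σ√Δt) = e^(0.4·√0.5) = 1.3269, d = 1/u = 0.7536
Per-period rate: rΔt = 0.09·0.5 = 0.045, so R = e^0.045 = 1.0460
Risk-neutral probability p = (e^0.045 − 0.7536)/(1.3269 − 0.7536) = 0.2924/0.5733 = 0.5100
Terminal stock prices: S_uu = 88.03, S_ud = 50, S_dd = 28.4
Terminal payoffs (K − S): max(-43.03, 0) = 0, max(-5, 0) = 0, max(16.6, 0) = 16.6
Node u (S = 66.34): V_u = e^(−0.045)·[0.5100·0.0000 + 0.4900·0.0000] = 0.0000
Node d (S = 37.68): V_d = e^(−0.045)·[0.5100·0.0000 + 0.4900·16.6015] = 7.7760
Node 0 (S = 50): V_0 = e^(−0.045)·[0.5100·0.0000 + 0.4900·7.7760] = 3.6422

$3.64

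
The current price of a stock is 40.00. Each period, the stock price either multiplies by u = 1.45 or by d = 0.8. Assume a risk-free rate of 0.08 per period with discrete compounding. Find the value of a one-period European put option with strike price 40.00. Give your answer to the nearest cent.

4.22

Risk-neutral probability p = (1 + 0.08 − 0.8)/(1.45 − 0.8) = 0.2800/0.6500 = 0.4308
Terminal stock prices: S_u = 58, S_d = 32
Terminal payoffs (K − S): max(-18, 0) = 0, max(8, 0) = 8
Node 0 (S = 40): V_0 = 1/1.08·[0.4308·0.0000 + 0.5692·8.0000] = 4.2165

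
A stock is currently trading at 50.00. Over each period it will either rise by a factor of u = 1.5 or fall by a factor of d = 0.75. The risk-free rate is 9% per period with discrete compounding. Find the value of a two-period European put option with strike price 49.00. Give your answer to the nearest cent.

5.25

Risk-neutral probability p = (1 + 0.09 − 0.75)/(1.5 − 0.75) = 0.3400/0.7500 = 0.4533
Terminal stock prices: S_uu = 112.5, S_ud = 56.25, S_dd = 28.12
Terminal payoffs (K − S): max(-63.5, 0) = 0, max(-7.25, 0) = 0, max(20.88, 0) = 20.88
Node u (S = 75): V_u = 1/1.09·[0.4533·0.0000 + 0.5467·0.0000] = 0.0000
Node d (S = 37.5): V_d = 1/1.09·[0.4533·0.0000 + 0.5467·20.8750] = 10.4694
Node 0 (S = 50): V_0 = 1/1.09·[0.4533·0.0000 + 0.5467·10.4694] = 5.2507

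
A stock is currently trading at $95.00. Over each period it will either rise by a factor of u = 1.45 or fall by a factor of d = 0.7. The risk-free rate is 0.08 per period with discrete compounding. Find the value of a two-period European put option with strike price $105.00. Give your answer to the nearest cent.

$15.87

Risk-neutral probability p = (1 + 0.08 − 0.7)/(1.45 − 0.7) = 0.3800/0.7500 = 0.5067
Terminal stock prices: S_uu = 199.7, S_ud = 96.42, S_dd = 46.55
Terminal payoffs (K − S): max(-94.74, 0) = 0, max(8.575, 0) = 8.575, max(58.45, 0) = 58.45
Node u (S = 137.8): V_u = 1/1.08·[0.5067·0.0000 + 0.4933·8.5750] = 3.9170
Node d (S = 66.5): V_d = 1/1.08·[0.5067·8.5750 + 0.4933·58.4500] = 30.7222
Node 0 (S = 95): V_0 = 1/1.08·[0.5067·3.9170 + 0.4933·30.7222] = 15.8712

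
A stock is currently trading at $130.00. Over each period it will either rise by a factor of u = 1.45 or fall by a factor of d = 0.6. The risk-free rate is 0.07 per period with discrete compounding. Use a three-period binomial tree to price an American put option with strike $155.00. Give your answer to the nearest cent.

$41.22

Risk-neutral probability p = (1 + 0.07 − 0.6)/(1.45 − 0.6) = 0.4700/0.8500 = 0.5529
Terminal stock prices: S_uuu = 396.3, S_uud = 164, S_udd = 67.86, S_ddd = 28.08
Terminal payoffs (K − S): max(-241.3, 0) = 0, max(-8.995, 0) = 0, max(87.14, 0) = 87.14, max(126.9, 0) = 126.9
Node uu (S = 273.3): continuation = 1/1.07·[0.5529·0.0000 + 0.4471·0.0000] = 0.0000; exercise value = 0.0000 ≤ continuation, so V_uu = 0.0000
Node ud (S = 113.1): continuation = 1/1.07·[0.5529·0.0000 + 0.4471·87.1400] = 36.4081; exercise value = 41.9000 > continuation, so V_ud = 41.9000 (exercise)
Node dd (S = 46.8): continuation = 1/1.07·[0.5529·87.1400 + 0.4471·126.9200] = 98.0598; exercise value = 108.2000 > continuation, so V_dd = 108.2000 (exercise)
Node u (S = 188.5): continuation = 1/1.07·[0.5529·0.0000 + 0.4471·41.9000] = 17.5063; exercise value = 0.0000 ≤ continuation, so V_u = 17.5063
Node d (S = 78): continuation = 1/1.07·[0.5529·41.9000 + 0.4471·108.2000] = 66.8598; exercise value = 77.0000 > continuation, so V_d = 77.0000 (exercise)
Node 0 (S = 130): continuation = 1/1.07·[0.5529·17.5063 + 0.4471·77.0000] = 41.2182; exercise value = 25.0000 ≤ continuation, so V_0 = 41.2182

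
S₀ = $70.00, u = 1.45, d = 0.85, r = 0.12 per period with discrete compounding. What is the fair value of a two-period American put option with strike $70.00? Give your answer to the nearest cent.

Risk-neutral probability p = (1 + 0.12 − 0.85)/(1.45 − 0.85) = 0.2700/0.6000 = 0.4500
Terminal stock prices: S_uu = 147.2, S_ud = 86.27, S_dd = 50.57
Terminal payoffs (K − S): max(-77.18, 0) = 0, max(-16.27, 0) = 0, max(19.43, 0) = 19.43
Node u (S = 101.5): continuation = 1/1.12·[0.4500·0.0000 + 0.5500·0.0000] = 0.0000; exercise value = 0.0000 ≤ continuation, so V_u = 0.0000
Node d (S = 59.5): continuation = 1/1.12·[0.4500·0.0000 + 0.5500·19.4250] = 9.5391; exercise value = 10.5000 > continuation, so V_d = 10.5000 (exercise)
Node 0 (S = 70): continuation = 1/1.12·[0.4500·0.0000 + 0.5500·10.5000] = 5.1562; exercise value = 0.0000 ≤ continuation, so V_0 = 5.1562

$5.16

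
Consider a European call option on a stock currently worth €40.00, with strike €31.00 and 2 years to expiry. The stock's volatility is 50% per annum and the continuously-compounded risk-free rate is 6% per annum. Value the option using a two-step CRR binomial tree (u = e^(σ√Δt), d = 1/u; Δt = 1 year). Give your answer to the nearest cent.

€17.09

CRR parameters: u = e^(σ√Δt) = e^(0.5·√1) = 1.6487, d = 1/u = 0.6065
Per-period rate: rΔt = 0.06·1 = 0.06, so R = e^0.06 = 1.0618
Risk-neutral probability p = (e^0.06 − 0.6065)/(1.6487 − 0.6065) = 0.4553/1.0422 = 0.4369
Terminal stock prices: S_uu = 108.7, S_ud = 40, S_dd = 14.72
Terminal payoffs (S − K): max(77.73, 0) = 77.73, max(9, 0) = 9, max(-16.28, 0) = 0
Node u (S = 65.95): V_u = e^(−0.06)·[0.4369·77.7313 + 0.5631·9.0000] = 36.7542
Node d (S = 24.26): V_d = e^(−0.06)·[0.4369·9.0000 + 0.5631·0.0000] = 3.7029
Node 0 (S = 40): V_0 = e^(−0.06)·[0.4369·36.7542 + 0.5631·3.7029] = 17.0856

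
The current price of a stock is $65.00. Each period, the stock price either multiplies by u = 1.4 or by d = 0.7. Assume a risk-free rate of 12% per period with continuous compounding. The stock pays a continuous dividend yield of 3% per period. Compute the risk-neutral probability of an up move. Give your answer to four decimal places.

Per-period risk-free factor R = e^0.12 = 1.1275; dividend-adjusted growth = e^(0.12−0.03) = 1.0942.
Risk-neutral probability p = (1.0942 − 0.7)/(1.4 − 0.7) = 0.3942/0.7000 = 0.5631

p = 0.5631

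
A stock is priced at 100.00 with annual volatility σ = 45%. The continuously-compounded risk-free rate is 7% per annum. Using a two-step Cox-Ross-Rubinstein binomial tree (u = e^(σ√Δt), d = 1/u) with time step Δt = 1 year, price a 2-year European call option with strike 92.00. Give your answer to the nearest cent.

32.69

CRR parameters: u = e^(σ√Δt) = e^(0.45·√1) = 1.5683, d = 1/u = 0.6376
Per-period rate: rΔt = 0.07·1 = 0.07, so R = e^0.07 = 1.0725
Risk-neutral probability p = (e^0.07 − 0.6376)/(1.5683 − 0.6376) = 0.4349/0.9307 = 0.4673
Terminal stock prices: S_uu = 246, S_ud = 100, S_dd = 40.66
Terminal payoffs (S − K): max(154, 0) = 154, max(8, 0) = 8, max(-51.34, 0) = 0
Node u (S = 156.8): V_u = e^(−0.07)·[0.4673·153.9603 + 0.5327·8.0000] = 71.0510
Node d (S = 63.76): V_d = e^(−0.07)·[0.4673·8.0000 + 0.5327·0.0000] = 3.4854
Node 0 (S = 100): V_0 = e^(−0.07)·[0.4673·71.0510 + 0.5327·3.4854] = 32.6867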